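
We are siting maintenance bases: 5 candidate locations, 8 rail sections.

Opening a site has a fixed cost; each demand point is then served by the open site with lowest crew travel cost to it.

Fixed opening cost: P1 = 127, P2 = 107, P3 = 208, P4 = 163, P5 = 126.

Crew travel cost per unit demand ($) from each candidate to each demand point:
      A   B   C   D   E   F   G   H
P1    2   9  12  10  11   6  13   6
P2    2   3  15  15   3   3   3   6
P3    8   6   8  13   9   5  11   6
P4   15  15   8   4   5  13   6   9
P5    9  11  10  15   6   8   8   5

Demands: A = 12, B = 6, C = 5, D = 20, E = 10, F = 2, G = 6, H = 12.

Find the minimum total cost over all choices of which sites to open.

558

Open {P2, P4}: assign each demand point to its cheapest open site.
  A→P2 12×2=24, B→P2 6×3=18, C→P4 5×8=40, D→P4 20×4=80, E→P2 10×3=30, F→P2 2×3=6, G→P2 6×3=18, H→P2 12×6=72
  crew travel cost 288, fixed 270 → total 558.
Compare {P2}: crew travel cost 543 + fixed 107 = 650.
Compare {P1, P4}: crew travel cost 368 + fixed 290 = 658.
Compare {P1, P2}: crew travel cost 428 + fixed 234 = 662.
All other subsets cost ≥ 650. Minimum total cost: 558.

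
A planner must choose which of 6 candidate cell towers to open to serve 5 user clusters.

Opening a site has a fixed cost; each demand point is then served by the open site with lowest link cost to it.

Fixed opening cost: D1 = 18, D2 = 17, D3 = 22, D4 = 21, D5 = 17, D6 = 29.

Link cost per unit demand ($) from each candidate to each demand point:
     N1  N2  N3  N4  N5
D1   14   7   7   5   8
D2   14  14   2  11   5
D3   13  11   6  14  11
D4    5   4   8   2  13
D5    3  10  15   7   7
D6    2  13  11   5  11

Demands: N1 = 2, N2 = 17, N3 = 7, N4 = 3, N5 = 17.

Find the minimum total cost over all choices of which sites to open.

221

Open {D2, D4}: assign each demand point to its cheapest open site.
  N1→D4 2×5=10, N2→D4 17×4=68, N3→D2 7×2=14, N4→D4 3×2=6, N5→D2 17×5=85
  link cost 183, fixed 38 → total 221.
Compare {D2, D4, D5}: link cost 179 + fixed 55 = 234.
Compare {D1, D2, D4}: link cost 183 + fixed 56 = 239.
Compare {D2, D3, D4}: link cost 183 + fixed 60 = 243.
All other subsets cost ≥ 234. Minimum total cost: 221.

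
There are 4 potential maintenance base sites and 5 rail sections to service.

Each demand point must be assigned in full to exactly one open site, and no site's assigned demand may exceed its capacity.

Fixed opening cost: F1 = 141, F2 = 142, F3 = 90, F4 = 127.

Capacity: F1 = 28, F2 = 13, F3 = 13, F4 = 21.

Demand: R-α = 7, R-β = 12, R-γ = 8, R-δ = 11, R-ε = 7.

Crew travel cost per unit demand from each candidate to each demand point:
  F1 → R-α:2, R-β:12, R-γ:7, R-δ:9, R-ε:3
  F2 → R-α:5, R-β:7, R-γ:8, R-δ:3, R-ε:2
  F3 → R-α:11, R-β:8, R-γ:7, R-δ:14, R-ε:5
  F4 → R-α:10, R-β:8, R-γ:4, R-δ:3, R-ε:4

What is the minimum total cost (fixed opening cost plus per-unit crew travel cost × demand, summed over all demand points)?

Open {F1, F4}; cheapest assignment that respects the capacities:
  F1 (cap 28, load 26): R-α, R-β, R-ε — cost 7×2 + 12×12 + 7×3 = 179
  F4 (cap 21, load 19): R-γ, R-δ — cost 8×4 + 11×3 = 65
  Shipping 244, fixed 268 → total 512.
  Any other capacity-feasible assignment to {F1, F4} ships for at least 244.
Compare {F1, F3, F4}: its best feasible assignment gives total 554.
Compare {F1, F2, F3}: its best feasible assignment gives total 593.
Every other set of open sites that can feasibly serve all demand totals ≥ 554 even under its best assignment. Minimum: 512.

512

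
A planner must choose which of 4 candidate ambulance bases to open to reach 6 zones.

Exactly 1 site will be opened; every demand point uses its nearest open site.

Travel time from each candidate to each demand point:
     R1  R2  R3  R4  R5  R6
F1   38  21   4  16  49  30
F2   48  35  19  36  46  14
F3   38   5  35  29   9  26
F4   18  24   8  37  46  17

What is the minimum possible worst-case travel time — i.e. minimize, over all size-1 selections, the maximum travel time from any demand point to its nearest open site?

Open {F3}.
  Farthest demand point is R1 at travel time 38 (to F3); all others are ≤ 38.
With {F4} the worst case is 46.
With {F2} the worst case is 48.
No size-1 selection achieves below 38.

38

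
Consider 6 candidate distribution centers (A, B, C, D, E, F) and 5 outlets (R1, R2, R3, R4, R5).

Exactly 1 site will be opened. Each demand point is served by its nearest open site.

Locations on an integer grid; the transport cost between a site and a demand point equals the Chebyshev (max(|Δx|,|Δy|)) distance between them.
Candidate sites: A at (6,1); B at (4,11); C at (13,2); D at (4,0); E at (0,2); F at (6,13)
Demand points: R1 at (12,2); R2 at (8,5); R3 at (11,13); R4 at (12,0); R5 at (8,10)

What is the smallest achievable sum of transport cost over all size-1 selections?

Open {C}.
  R1→C 1, R2→C 5, R3→C 11, R4→C 2, R5→C 8  ⇒ total 27.
Compare {A}: total 37.
Compare {B}: total 37.
No size-1 selection does better; minimum is 27.

27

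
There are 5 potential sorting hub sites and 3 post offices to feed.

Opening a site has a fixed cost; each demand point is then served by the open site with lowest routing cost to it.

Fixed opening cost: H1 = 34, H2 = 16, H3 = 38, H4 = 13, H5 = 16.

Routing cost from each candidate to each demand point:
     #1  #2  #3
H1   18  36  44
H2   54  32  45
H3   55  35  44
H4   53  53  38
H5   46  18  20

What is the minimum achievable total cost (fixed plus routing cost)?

100

Open {H5}: assign each demand point to its cheapest open site.
  #1→H5 46, #2→H5 18, #3→H5 20
  routing cost 84, fixed 16 → total 100.
Compare {H1, H5}: routing cost 56 + fixed 50 = 106.
Compare {H4, H5}: routing cost 84 + fixed 29 = 113.
Compare {H2, H5}: routing cost 84 + fixed 32 = 116.
All other subsets cost ≥ 106. Minimum total cost: 100.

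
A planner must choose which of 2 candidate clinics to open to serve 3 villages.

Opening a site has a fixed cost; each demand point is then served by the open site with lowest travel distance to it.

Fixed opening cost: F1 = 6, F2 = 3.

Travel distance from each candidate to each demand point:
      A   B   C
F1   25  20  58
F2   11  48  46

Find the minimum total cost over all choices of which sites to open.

Open {F1, F2}: assign each demand point to its cheapest open site.
  A→F2 11, B→F1 20, C→F2 46
  travel distance 77, fixed 9 → total 86.
Compare {F2}: travel distance 105 + fixed 3 = 108.
Compare {F1}: travel distance 103 + fixed 6 = 109.

86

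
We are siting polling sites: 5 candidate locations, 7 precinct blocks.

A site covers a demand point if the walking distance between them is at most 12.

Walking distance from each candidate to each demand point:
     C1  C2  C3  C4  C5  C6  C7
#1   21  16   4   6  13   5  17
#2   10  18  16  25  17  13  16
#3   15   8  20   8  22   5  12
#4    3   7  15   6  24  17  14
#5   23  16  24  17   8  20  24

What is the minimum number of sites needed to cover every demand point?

4

Coverage sets (demand points within 12 of each site):
  #1: {C3, C4, C6}
  #2: {C1}
  #3: {C2, C4, C6, C7}
  #4: {C1, C2, C4}
  #5: {C5}
No 3 sites suffice: every size-3 union leaves at least one demand point uncovered.
But {#1, #2, #3, #5} covers everything, so the minimum is 4.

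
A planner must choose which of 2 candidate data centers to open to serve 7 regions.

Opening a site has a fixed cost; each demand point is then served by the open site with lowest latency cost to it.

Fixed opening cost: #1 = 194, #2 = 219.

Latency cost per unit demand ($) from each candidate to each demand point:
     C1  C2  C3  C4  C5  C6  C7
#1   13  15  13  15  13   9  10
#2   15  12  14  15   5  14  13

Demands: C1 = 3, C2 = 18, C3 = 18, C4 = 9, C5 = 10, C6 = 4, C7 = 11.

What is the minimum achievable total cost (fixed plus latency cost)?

1116

Open {#2}: assign each demand point to its cheapest open site.
  C1→#2 3×15=45, C2→#2 18×12=216, C3→#2 18×14=252, C4→#2 9×15=135, C5→#2 10×5=50, C6→#2 4×14=56, C7→#2 11×13=143
  latency cost 897, fixed 219 → total 1116.
Compare {#1}: latency cost 954 + fixed 194 = 1148.
Compare {#1, #2}: latency cost 820 + fixed 413 = 1233.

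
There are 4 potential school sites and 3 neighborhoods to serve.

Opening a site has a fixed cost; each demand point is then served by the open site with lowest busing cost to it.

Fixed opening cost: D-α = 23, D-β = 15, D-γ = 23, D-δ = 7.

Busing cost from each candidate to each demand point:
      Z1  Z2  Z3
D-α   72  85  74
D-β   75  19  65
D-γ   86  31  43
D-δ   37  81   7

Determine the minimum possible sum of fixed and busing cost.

Open {D-β, D-δ}: assign each demand point to its cheapest open site.
  Z1→D-δ 37, Z2→D-β 19, Z3→D-δ 7
  busing cost 63, fixed 22 → total 85.
Compare {D-γ, D-δ}: busing cost 75 + fixed 30 = 105.
Compare {D-α, D-β, D-δ}: busing cost 63 + fixed 45 = 108.
Compare {D-β, D-γ, D-δ}: busing cost 63 + fixed 45 = 108.
All other subsets cost ≥ 105. Minimum total cost: 85.

85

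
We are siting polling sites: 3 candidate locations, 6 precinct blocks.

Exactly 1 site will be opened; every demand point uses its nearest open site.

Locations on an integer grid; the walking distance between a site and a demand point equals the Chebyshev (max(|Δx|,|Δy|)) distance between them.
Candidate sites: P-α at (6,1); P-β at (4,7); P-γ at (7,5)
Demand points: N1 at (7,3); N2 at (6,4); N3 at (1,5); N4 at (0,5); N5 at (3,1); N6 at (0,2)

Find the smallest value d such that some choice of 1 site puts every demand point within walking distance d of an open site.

6

Open {P-α}.
  Farthest demand point is N4 at walking distance 6 (to P-α); all others are ≤ 6.
With {P-β} the worst case is 6.
With {P-γ} the worst case is 7.
No size-1 selection achieves below 6.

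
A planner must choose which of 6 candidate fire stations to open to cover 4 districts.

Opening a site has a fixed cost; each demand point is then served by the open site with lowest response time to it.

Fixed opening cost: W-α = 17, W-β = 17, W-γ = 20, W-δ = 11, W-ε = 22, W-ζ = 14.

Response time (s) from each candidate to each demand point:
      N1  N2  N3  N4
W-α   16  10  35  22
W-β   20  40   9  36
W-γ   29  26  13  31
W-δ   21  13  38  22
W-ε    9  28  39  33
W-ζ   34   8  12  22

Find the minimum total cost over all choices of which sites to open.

87

Open {W-ε, W-ζ}: assign each demand point to its cheapest open site.
  N1→W-ε 9, N2→W-ζ 8, N3→W-ζ 12, N4→W-ζ 22
  response time 51, fixed 36 → total 87.
Compare {W-δ, W-ζ}: response time 63 + fixed 25 = 88.
Compare {W-α, W-ζ}: response time 58 + fixed 31 = 89.
Compare {W-ζ}: response time 76 + fixed 14 = 90.
All other subsets cost ≥ 88. Minimum total cost: 87.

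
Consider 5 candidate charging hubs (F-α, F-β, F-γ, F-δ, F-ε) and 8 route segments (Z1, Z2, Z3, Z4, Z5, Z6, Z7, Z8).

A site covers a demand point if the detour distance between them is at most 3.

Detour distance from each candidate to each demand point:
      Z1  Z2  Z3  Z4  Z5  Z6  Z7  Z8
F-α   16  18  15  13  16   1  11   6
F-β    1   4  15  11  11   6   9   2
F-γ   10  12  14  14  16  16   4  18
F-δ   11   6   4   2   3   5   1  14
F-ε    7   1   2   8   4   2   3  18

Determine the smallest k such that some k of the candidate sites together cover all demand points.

Coverage sets (demand points within 3 of each site):
  F-α: {Z6}
  F-β: {Z1, Z8}
  F-γ: {}
  F-δ: {Z4, Z5, Z7}
  F-ε: {Z2, Z3, Z6, Z7}
No 2 sites suffice: every size-2 union leaves at least one demand point uncovered.
But {F-β, F-δ, F-ε} covers everything, so the minimum is 3.

3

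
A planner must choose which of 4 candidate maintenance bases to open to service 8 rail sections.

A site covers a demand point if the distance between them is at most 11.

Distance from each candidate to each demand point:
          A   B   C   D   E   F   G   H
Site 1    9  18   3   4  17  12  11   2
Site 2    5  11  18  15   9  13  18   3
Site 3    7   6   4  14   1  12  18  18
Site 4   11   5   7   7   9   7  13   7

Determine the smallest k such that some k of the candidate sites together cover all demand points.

Coverage sets (demand points within 11 of each site):
  Site 1: {A, C, D, G, H}
  Site 2: {A, B, E, H}
  Site 3: {A, B, C, E}
  Site 4: {A, B, C, D, E, F, H}
No single site covers all 8 demand points.
But {Site 1, Site 4} covers everything, so the minimum is 2.

2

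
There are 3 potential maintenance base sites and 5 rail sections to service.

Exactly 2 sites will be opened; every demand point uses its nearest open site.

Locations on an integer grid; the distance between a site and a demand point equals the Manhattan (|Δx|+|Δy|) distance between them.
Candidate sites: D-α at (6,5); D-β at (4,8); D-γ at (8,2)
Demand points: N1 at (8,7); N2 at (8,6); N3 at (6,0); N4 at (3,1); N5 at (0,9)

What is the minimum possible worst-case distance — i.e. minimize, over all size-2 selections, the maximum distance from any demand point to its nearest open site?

Open {D-β, D-γ}.
  Farthest demand point is N4 at distance 6 (to D-γ); all others are ≤ 6.
With {D-α, D-β} the worst case is 7.
With {D-α, D-γ} the worst case is 10.
No size-2 selection achieves below 6.

6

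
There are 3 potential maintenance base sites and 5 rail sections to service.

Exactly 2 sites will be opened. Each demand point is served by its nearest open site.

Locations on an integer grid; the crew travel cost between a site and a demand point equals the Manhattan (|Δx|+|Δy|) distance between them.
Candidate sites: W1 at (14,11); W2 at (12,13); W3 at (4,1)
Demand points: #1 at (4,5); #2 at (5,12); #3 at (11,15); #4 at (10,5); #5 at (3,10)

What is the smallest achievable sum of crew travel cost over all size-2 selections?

Open {W2, W3}.
  #1→W3 4, #2→W2 8, #3→W2 3, #4→W2 10, #5→W3 10  ⇒ total 35.
Compare {W1, W3}: total 41.
Compare {W1, W2}: total 49.

35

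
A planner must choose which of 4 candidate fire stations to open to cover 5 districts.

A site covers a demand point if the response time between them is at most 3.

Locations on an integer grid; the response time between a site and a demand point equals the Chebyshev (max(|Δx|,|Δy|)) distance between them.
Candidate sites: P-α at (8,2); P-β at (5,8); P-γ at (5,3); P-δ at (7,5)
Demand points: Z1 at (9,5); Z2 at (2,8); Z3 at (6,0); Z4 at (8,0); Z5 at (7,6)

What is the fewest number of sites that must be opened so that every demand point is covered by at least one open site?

2

Coverage sets (demand points within 3 of each site):
  P-α: {Z1, Z3, Z4}
  P-β: {Z2, Z5}
  P-γ: {Z3, Z4, Z5}
  P-δ: {Z1, Z5}
No single site covers all 5 demand points.
But {P-α, P-β} covers everything, so the minimum is 2.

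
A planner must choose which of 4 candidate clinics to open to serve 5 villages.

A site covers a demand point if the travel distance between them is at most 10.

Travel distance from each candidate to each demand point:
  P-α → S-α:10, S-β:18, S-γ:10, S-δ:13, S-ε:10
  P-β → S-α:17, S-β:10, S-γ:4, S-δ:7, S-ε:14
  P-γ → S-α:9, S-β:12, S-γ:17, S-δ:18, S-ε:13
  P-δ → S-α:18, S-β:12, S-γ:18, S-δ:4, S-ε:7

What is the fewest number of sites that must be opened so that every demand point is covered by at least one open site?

Coverage sets (demand points within 10 of each site):
  P-α: {S-α, S-γ, S-ε}
  P-β: {S-β, S-γ, S-δ}
  P-γ: {S-α}
  P-δ: {S-δ, S-ε}
No single site covers all 5 demand points.
But {P-α, P-β} covers everything, so the minimum is 2.

2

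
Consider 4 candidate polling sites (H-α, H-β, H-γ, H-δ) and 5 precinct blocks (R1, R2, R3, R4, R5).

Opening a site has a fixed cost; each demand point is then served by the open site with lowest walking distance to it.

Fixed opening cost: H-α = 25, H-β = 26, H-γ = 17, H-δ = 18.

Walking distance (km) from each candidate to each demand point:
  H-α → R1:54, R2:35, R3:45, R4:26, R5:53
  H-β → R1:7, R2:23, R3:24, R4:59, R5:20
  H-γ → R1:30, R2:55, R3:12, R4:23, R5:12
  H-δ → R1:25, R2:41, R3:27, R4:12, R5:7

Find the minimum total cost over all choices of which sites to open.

117

Open {H-β, H-δ}: assign each demand point to its cheapest open site.
  R1→H-β 7, R2→H-β 23, R3→H-β 24, R4→H-δ 12, R5→H-δ 7
  walking distance 73, fixed 44 → total 117.
Compare {H-β, H-γ}: walking distance 77 + fixed 43 = 120.
Compare {H-β, H-γ, H-δ}: walking distance 61 + fixed 61 = 122.
Compare {H-δ}: walking distance 112 + fixed 18 = 130.
All other subsets cost ≥ 120. Minimum total cost: 117.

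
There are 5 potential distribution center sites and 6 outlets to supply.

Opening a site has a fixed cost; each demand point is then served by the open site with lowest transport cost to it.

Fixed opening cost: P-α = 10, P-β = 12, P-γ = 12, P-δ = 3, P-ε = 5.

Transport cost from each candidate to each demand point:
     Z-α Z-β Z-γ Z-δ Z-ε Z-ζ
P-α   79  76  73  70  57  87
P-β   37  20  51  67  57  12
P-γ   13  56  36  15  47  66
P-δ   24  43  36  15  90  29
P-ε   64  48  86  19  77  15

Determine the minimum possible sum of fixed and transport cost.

167

Open {P-β, P-γ}: assign each demand point to its cheapest open site.
  Z-α→P-γ 13, Z-β→P-β 20, Z-γ→P-γ 36, Z-δ→P-γ 15, Z-ε→P-γ 47, Z-ζ→P-β 12
  transport cost 143, fixed 24 → total 167.
Compare {P-β, P-γ, P-δ}: transport cost 143 + fixed 27 = 170.
Compare {P-β, P-γ, P-ε}: transport cost 143 + fixed 29 = 172.
Compare {P-β, P-γ, P-δ, P-ε}: transport cost 143 + fixed 32 = 175.
All other subsets cost ≥ 170. Minimum total cost: 167.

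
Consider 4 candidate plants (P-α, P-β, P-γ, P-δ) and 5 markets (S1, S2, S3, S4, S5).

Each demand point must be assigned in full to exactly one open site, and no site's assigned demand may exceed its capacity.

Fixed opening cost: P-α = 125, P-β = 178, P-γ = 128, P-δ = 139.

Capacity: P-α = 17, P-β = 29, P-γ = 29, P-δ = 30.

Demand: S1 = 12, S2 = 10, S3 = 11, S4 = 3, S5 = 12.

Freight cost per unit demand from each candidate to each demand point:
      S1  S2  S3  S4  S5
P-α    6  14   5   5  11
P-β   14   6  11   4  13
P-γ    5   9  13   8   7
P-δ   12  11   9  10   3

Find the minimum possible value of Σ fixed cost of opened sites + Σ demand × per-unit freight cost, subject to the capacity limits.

Open {P-γ, P-δ}; cheapest assignment that respects the capacities:
  P-γ (cap 29, load 25): S1, S2, S4 — cost 12×5 + 10×9 + 3×8 = 174
  P-δ (cap 30, load 23): S3, S5 — cost 11×9 + 12×3 = 135
  Shipping 309, fixed 267 → total 576.
  Any other capacity-feasible assignment to {P-γ, P-δ} ships for at least 309.
Compare {P-β, P-γ}: its best feasible assignment gives total 643.
Compare {P-α, P-γ, P-δ}: its best feasible assignment gives total 648.
Every other set of open sites that can feasibly serve all demand totals ≥ 643 even under its best assignment. Minimum: 576.

576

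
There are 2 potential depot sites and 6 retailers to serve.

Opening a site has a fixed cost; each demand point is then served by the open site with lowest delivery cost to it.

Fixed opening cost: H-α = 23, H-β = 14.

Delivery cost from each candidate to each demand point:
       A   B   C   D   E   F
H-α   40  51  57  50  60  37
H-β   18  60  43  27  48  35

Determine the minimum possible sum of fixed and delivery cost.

Open {H-β}: assign each demand point to its cheapest open site.
  A→H-β 18, B→H-β 60, C→H-β 43, D→H-β 27, E→H-β 48, F→H-β 35
  delivery cost 231, fixed 14 → total 245.
Compare {H-α, H-β}: delivery cost 222 + fixed 37 = 259.
Compare {H-α}: delivery cost 295 + fixed 23 = 318.

245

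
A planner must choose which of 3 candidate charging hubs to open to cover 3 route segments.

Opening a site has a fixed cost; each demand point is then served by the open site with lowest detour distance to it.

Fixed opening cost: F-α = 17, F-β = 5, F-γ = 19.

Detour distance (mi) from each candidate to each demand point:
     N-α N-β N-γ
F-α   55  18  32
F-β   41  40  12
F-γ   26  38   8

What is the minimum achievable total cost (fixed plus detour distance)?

Open {F-α, F-γ}: assign each demand point to its cheapest open site.
  N-α→F-γ 26, N-β→F-α 18, N-γ→F-γ 8
  detour distance 52, fixed 36 → total 88.
Compare {F-γ}: detour distance 72 + fixed 19 = 91.
Compare {F-α, F-β}: detour distance 71 + fixed 22 = 93.
Compare {F-α, F-β, F-γ}: detour distance 52 + fixed 41 = 93.
All other subsets cost ≥ 91. Minimum total cost: 88.

88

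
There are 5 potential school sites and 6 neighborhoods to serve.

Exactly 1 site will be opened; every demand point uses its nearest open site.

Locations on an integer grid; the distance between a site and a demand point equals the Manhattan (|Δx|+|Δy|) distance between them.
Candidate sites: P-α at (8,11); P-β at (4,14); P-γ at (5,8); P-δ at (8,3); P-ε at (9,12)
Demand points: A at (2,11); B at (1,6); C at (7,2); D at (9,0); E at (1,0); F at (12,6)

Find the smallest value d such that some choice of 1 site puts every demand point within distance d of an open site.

12

Open {P-γ}.
  Farthest demand point is D at distance 12 (to P-γ); all others are ≤ 12.
With {P-δ} the worst case is 14.
With {P-α} the worst case is 18.
No size-1 selection achieves below 12.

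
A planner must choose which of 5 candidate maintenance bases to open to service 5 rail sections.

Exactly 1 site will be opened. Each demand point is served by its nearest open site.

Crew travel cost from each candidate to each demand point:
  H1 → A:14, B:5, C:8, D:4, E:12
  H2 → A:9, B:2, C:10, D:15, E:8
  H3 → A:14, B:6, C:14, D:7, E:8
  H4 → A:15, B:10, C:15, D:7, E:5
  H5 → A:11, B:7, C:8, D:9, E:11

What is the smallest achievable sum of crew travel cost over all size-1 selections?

43

Open {H1}.
  A→H1 14, B→H1 5, C→H1 8, D→H1 4, E→H1 12  ⇒ total 43.
Compare {H2}: total 44.
Compare {H5}: total 46.
No size-1 selection does better; minimum is 43.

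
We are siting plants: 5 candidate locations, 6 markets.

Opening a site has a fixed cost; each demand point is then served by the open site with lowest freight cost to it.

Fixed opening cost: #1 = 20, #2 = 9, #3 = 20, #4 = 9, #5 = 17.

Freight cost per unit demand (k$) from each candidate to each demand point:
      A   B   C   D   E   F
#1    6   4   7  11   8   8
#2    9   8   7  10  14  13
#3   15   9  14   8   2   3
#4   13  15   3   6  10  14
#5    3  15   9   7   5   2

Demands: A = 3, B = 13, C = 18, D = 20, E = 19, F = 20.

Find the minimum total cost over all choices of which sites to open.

379

Open {#1, #3, #4, #5}: assign each demand point to its cheapest open site.
  A→#5 3×3=9, B→#1 13×4=52, C→#4 18×3=54, D→#4 20×6=120, E→#3 19×2=38, F→#5 20×2=40
  freight cost 313, fixed 66 → total 379.
Compare {#1, #2, #3, #4, #5}: freight cost 313 + fixed 75 = 388.
Compare {#1, #3, #4}: freight cost 342 + fixed 49 = 391.
Compare {#1, #2, #3, #4}: freight cost 342 + fixed 58 = 400.
All other subsets cost ≥ 388. Minimum total cost: 379.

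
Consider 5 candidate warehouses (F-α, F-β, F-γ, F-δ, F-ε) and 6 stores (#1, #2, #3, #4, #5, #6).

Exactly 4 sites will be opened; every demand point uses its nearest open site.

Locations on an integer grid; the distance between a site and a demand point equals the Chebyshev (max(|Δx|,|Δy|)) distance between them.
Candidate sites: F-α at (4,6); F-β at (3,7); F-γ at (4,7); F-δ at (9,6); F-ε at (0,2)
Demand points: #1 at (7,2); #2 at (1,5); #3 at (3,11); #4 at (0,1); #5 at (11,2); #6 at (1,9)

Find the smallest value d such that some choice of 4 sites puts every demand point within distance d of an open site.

Open {F-α, F-β, F-δ, F-ε}.
  Farthest demand point is #1 at distance 4 (to F-α); all others are ≤ 4.
With {F-α, F-γ, F-δ, F-ε} the worst case is 4.
With {F-β, F-γ, F-δ, F-ε} the worst case is 4.
No size-4 selection achieves below 4.

4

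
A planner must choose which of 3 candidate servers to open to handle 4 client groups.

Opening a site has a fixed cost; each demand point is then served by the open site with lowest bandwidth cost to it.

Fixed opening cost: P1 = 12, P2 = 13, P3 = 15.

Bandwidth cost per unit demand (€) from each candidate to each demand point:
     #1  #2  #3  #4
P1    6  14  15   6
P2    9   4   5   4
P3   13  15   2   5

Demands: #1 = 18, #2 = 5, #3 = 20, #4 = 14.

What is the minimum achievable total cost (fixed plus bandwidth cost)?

Open {P1, P2, P3}: assign each demand point to its cheapest open site.
  #1→P1 18×6=108, #2→P2 5×4=20, #3→P3 20×2=40, #4→P2 14×4=56
  bandwidth cost 224, fixed 40 → total 264.
Compare {P2, P3}: bandwidth cost 278 + fixed 28 = 306.
Compare {P1, P2}: bandwidth cost 284 + fixed 25 = 309.
Compare {P1, P3}: bandwidth cost 288 + fixed 27 = 315.
All other subsets cost ≥ 306. Minimum total cost: 264.

264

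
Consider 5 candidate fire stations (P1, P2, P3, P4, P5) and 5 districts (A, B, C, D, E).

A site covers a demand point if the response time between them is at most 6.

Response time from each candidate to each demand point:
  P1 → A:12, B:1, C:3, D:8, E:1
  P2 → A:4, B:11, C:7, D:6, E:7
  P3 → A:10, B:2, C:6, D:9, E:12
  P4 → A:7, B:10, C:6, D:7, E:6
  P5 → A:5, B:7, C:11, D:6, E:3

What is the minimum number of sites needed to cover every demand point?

2

Coverage sets (demand points within 6 of each site):
  P1: {B, C, E}
  P2: {A, D}
  P3: {B, C}
  P4: {C, E}
  P5: {A, D, E}
No single site covers all 5 demand points.
But {P1, P2} covers everything, so the minimum is 2.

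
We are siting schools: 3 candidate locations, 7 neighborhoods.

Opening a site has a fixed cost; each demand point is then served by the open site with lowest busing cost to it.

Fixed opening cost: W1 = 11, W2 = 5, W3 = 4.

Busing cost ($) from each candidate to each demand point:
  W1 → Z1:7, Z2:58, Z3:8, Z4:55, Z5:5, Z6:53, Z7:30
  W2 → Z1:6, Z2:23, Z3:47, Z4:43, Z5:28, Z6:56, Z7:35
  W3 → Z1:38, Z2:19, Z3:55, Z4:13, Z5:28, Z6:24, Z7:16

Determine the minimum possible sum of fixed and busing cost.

107

Open {W1, W3}: assign each demand point to its cheapest open site.
  Z1→W1 7, Z2→W3 19, Z3→W1 8, Z4→W3 13, Z5→W1 5, Z6→W3 24, Z7→W3 16
  busing cost 92, fixed 15 → total 107.
Compare {W1, W2, W3}: busing cost 91 + fixed 20 = 111.
Compare {W2, W3}: busing cost 153 + fixed 9 = 162.
Compare {W1, W2}: busing cost 168 + fixed 16 = 184.
All other subsets cost ≥ 111. Minimum total cost: 107.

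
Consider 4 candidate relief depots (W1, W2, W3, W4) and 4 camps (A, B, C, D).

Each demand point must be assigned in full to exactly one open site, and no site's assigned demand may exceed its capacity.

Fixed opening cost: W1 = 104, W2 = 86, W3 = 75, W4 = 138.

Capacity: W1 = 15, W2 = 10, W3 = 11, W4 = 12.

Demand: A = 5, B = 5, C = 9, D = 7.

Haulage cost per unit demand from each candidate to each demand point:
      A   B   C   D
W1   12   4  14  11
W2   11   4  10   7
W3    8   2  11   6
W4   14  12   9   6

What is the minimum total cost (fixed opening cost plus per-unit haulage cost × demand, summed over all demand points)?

477

Open {W1, W2, W3}; cheapest assignment that respects the capacities:
  W1 (cap 15, load 10): A, B — cost 5×12 + 5×4 = 80
  W2 (cap 10, load 9): C — cost 9×10 = 90
  W3 (cap 11, load 7): D — cost 7×6 = 42
  Shipping 212, fixed 265 → total 477.
  Any other capacity-feasible assignment to {W1, W2, W3} ships for at least 212.
Compare {W2, W3, W4}: its best feasible assignment gives total 479.
Compare {W1, W4}: its best feasible assignment gives total 500.
Every other set of open sites that can feasibly serve all demand totals ≥ 479 even under its best assignment. Minimum: 477.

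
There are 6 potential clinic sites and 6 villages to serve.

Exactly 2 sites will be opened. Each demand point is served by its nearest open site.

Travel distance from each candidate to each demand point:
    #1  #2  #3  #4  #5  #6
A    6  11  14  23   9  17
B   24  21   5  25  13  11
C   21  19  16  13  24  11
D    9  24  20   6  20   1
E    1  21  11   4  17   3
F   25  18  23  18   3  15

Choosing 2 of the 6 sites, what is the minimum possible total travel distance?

Open {A, E}.
  #1→E 1, #2→A 11, #3→E 11, #4→E 4, #5→A 9, #6→E 3  ⇒ total 39.
Compare {E, F}: total 40.
Compare {A, D}: total 47.
No size-2 selection does better; minimum is 39.

39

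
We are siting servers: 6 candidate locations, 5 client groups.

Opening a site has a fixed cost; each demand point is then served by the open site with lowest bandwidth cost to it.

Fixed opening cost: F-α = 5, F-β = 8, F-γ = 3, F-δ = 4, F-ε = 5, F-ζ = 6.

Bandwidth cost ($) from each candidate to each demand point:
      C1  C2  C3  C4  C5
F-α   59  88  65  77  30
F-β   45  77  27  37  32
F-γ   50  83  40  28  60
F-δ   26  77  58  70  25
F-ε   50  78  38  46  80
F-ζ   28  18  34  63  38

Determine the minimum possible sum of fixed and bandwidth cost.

144

Open {F-γ, F-δ, F-ζ}: assign each demand point to its cheapest open site.
  C1→F-δ 26, C2→F-ζ 18, C3→F-ζ 34, C4→F-γ 28, C5→F-δ 25
  bandwidth cost 131, fixed 13 → total 144.
Compare {F-β, F-γ, F-δ, F-ζ}: bandwidth cost 124 + fixed 21 = 145.
Compare {F-α, F-γ, F-δ, F-ζ}: bandwidth cost 131 + fixed 18 = 149.
Compare {F-γ, F-δ, F-ε, F-ζ}: bandwidth cost 131 + fixed 18 = 149.
All other subsets cost ≥ 145. Minimum total cost: 144.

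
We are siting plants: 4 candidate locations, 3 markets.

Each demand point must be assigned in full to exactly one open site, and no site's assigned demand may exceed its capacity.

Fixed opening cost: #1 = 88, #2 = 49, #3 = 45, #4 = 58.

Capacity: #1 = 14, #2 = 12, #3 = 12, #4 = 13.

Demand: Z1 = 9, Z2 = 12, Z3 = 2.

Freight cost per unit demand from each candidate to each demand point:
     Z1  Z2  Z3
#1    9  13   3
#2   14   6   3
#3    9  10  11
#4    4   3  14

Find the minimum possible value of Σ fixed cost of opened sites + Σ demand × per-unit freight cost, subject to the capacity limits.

242

Open {#3, #4}; cheapest assignment that respects the capacities:
  #3 (cap 12, load 11): Z1, Z3 — cost 9×9 + 2×11 = 103
  #4 (cap 13, load 12): Z2 — cost 12×3 = 36
  Shipping 139, fixed 103 → total 242.
  Any other capacity-feasible assignment to {#3, #4} ships for at least 139.
Compare {#2, #4}: its best feasible assignment gives total 243.
Compare {#1, #4}: its best feasible assignment gives total 269.
Every other set of open sites that can feasibly serve all demand totals ≥ 243 even under its best assignment. Minimum: 242.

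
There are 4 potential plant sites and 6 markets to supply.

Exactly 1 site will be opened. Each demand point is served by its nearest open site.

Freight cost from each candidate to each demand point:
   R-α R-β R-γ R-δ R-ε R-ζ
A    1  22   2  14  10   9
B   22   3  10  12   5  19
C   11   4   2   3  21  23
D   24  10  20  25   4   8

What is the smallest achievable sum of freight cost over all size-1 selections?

Open {A}.
  R-α→A 1, R-β→A 22, R-γ→A 2, R-δ→A 14, R-ε→A 10, R-ζ→A 9  ⇒ total 58.
Compare {C}: total 64.
Compare {B}: total 71.
No size-1 selection does better; minimum is 58.

58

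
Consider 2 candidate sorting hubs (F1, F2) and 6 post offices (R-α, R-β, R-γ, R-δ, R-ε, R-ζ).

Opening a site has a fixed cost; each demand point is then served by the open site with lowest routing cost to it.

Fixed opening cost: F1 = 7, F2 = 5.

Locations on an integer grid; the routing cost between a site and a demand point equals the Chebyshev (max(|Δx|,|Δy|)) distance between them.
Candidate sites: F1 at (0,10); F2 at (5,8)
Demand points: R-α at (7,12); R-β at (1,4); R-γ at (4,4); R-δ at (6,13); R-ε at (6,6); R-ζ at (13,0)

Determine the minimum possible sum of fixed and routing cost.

32

Open {F2}: assign each demand point to its cheapest open site.
  R-α→F2 4, R-β→F2 4, R-γ→F2 4, R-δ→F2 5, R-ε→F2 2, R-ζ→F2 8
  routing cost 27, fixed 5 → total 32.
Compare {F1, F2}: routing cost 27 + fixed 12 = 39.
Compare {F1}: routing cost 44 + fixed 7 = 51.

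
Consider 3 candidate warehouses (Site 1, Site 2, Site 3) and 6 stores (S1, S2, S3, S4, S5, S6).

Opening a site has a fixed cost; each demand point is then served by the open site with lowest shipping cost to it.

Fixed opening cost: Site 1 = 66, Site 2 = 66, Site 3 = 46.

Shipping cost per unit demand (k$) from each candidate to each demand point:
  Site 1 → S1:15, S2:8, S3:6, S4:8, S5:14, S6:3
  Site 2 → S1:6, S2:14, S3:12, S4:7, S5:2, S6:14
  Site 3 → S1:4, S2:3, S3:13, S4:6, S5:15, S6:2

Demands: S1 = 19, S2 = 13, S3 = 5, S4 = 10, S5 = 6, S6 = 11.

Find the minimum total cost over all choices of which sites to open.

Open {Site 2, Site 3}: assign each demand point to its cheapest open site.
  S1→Site 3 19×4=76, S2→Site 3 13×3=39, S3→Site 2 5×12=60, S4→Site 3 10×6=60, S5→Site 2 6×2=12, S6→Site 3 11×2=22
  shipping cost 269, fixed 112 → total 381.
Compare {Site 3}: shipping cost 352 + fixed 46 = 398.
Compare {Site 1, Site 2, Site 3}: shipping cost 239 + fixed 178 = 417.
Compare {Site 1, Site 3}: shipping cost 311 + fixed 112 = 423.
All other subsets cost ≥ 398. Minimum total cost: 381.

381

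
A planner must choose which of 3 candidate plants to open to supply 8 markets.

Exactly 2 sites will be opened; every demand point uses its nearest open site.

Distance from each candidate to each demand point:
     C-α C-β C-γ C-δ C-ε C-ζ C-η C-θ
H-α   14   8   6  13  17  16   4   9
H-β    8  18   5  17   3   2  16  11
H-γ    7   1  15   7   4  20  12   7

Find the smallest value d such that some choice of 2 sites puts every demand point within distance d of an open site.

Open {H-β, H-γ}.
  Farthest demand point is C-η at distance 12 (to H-γ); all others are ≤ 12.
With {H-α, H-β} the worst case is 13.
With {H-α, H-γ} the worst case is 16.
No size-2 selection achieves below 12.

12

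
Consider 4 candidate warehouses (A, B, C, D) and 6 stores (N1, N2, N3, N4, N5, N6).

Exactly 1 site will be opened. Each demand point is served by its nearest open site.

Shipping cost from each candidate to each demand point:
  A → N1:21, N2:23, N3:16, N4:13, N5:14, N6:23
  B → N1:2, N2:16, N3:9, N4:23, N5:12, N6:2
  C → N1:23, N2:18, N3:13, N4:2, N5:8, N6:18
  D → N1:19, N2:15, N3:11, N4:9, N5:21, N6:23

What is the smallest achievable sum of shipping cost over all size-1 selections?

64

Open {B}.
  N1→B 2, N2→B 16, N3→B 9, N4→B 23, N5→B 12, N6→B 2  ⇒ total 64.
Compare {C}: total 82.
Compare {D}: total 98.
No size-1 selection does better; minimum is 64.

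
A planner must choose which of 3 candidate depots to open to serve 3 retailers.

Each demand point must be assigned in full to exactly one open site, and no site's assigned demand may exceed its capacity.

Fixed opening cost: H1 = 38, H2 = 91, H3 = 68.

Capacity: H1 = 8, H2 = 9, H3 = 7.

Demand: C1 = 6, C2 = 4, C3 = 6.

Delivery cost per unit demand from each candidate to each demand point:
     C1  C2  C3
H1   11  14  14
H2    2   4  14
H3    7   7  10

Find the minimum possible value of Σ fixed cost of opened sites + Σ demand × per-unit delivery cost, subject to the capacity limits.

321

Open {H1, H2, H3}; cheapest assignment that respects the capacities:
  H1 (cap 8, load 6): C3 — cost 6×14 = 84
  H2 (cap 9, load 6): C1 — cost 6×2 = 12
  H3 (cap 7, load 4): C2 — cost 4×7 = 28
  Shipping 124, fixed 197 → total 321.
  Any other capacity-feasible assignment to {H1, H2, H3} ships for at least 124.
Total demand is 16; every other set of sites either has combined capacity below 16 or cannot fit the demands without splitting one across sites, so {H1, H2, H3} is the only feasible choice of open sites. Minimum: 321.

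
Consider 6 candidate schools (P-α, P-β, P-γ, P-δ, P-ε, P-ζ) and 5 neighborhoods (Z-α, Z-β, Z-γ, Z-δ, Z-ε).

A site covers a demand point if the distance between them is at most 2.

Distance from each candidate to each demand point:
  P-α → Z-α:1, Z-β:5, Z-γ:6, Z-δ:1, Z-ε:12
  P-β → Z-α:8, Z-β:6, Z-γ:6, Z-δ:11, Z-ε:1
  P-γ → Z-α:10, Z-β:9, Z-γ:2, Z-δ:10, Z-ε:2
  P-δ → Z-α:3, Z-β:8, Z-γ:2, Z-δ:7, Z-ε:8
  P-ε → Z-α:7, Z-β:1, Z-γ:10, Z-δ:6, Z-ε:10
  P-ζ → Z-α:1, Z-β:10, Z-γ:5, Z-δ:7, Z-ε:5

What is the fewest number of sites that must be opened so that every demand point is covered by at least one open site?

Coverage sets (demand points within 2 of each site):
  P-α: {Z-α, Z-δ}
  P-β: {Z-ε}
  P-γ: {Z-γ, Z-ε}
  P-δ: {Z-γ}
  P-ε: {Z-β}
  P-ζ: {Z-α}
No 2 sites suffice: every size-2 union leaves at least one demand point uncovered.
But {P-α, P-γ, P-ε} covers everything, so the minimum is 3.

3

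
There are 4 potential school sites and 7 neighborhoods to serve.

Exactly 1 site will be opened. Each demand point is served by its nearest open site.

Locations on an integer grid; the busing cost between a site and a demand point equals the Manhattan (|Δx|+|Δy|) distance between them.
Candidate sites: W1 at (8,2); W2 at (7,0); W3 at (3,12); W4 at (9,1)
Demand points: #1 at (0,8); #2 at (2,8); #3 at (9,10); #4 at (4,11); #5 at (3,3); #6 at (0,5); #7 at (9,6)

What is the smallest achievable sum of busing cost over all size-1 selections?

53

Open {W3}.
  #1→W3 7, #2→W3 5, #3→W3 8, #4→W3 2, #5→W3 9, #6→W3 10, #7→W3 12  ⇒ total 53.
Compare {W1}: total 70.
Compare {W4}: total 80.
No size-1 selection does better; minimum is 53.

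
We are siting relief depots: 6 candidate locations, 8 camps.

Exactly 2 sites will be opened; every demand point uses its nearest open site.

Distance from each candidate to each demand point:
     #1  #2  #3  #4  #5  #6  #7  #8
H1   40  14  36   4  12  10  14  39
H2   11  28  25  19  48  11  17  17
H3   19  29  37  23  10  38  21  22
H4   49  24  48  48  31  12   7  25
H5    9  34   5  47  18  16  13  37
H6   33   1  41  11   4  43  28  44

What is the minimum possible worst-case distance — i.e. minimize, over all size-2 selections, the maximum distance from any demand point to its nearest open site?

25

Open {H1, H2}.
  Farthest demand point is #3 at distance 25 (to H2); all others are ≤ 25.
With {H2, H6} the worst case is 25.
With {H2, H3} the worst case is 28.
No size-2 selection achieves below 25.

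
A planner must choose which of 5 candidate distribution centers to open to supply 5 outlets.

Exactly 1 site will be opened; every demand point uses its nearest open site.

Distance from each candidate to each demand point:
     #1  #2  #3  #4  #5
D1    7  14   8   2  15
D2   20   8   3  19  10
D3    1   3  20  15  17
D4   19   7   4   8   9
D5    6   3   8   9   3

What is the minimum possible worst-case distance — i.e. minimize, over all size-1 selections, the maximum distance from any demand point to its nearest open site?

Open {D5}.
  Farthest demand point is #4 at distance 9 (to D5); all others are ≤ 9.
With {D1} the worst case is 15.
With {D4} the worst case is 19.
No size-1 selection achieves below 9.

9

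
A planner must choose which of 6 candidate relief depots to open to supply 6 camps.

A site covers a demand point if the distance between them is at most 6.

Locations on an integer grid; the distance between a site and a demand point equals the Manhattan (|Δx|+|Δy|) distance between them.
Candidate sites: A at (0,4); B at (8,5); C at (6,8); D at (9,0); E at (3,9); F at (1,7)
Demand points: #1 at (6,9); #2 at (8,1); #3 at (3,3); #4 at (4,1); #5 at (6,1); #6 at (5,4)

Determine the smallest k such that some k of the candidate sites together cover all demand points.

3

Coverage sets (demand points within 6 of each site):
  A: {#3, #6}
  B: {#1, #2, #5, #6}
  C: {#1, #6}
  D: {#2, #4, #5}
  E: {#1, #3}
  F: {#3}
No 2 sites suffice: every size-2 union leaves at least one demand point uncovered.
But {A, B, D} covers everything, so the minimum is 3.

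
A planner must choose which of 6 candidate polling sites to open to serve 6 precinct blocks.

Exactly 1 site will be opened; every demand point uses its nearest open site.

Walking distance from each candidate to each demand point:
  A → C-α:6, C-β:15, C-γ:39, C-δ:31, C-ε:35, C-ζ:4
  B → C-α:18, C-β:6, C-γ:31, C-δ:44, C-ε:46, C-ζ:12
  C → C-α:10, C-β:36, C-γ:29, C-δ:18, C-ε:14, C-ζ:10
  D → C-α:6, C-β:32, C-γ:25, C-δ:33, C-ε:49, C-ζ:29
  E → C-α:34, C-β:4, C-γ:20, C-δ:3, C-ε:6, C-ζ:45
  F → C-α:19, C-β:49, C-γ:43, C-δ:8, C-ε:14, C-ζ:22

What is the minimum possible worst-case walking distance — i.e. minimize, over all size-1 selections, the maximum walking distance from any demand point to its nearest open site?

36

Open {C}.
  Farthest demand point is C-β at walking distance 36 (to C); all others are ≤ 36.
With {A} the worst case is 39.
With {E} the worst case is 45.
No size-1 selection achieves below 36.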